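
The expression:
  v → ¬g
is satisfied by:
  {g: False, v: False}
  {v: True, g: False}
  {g: True, v: False}


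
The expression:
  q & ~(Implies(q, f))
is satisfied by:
  {q: True, f: False}


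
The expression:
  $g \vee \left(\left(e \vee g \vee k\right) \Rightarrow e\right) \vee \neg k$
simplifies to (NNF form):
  $e \vee g \vee \neg k$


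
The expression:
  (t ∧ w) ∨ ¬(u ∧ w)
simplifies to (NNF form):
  t ∨ ¬u ∨ ¬w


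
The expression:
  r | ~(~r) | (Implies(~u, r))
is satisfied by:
  {r: True, u: True}
  {r: True, u: False}
  {u: True, r: False}


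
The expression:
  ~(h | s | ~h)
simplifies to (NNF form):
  False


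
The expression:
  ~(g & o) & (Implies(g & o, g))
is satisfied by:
  {g: False, o: False}
  {o: True, g: False}
  {g: True, o: False}


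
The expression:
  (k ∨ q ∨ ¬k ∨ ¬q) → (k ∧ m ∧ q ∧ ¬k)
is never true.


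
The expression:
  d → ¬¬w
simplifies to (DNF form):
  w ∨ ¬d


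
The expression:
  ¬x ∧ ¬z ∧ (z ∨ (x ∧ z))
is never true.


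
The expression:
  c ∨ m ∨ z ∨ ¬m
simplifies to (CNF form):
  True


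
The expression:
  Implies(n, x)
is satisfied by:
  {x: True, n: False}
  {n: False, x: False}
  {n: True, x: True}


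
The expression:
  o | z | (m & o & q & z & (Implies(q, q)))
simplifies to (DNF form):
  o | z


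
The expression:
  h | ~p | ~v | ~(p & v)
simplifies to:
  h | ~p | ~v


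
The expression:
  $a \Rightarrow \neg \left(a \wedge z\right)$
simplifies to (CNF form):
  $\neg a \vee \neg z$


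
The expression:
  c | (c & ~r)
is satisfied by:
  {c: True}


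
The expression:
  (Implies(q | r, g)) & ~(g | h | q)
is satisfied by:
  {q: False, g: False, r: False, h: False}


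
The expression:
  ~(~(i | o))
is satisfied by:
  {i: True, o: True}
  {i: True, o: False}
  {o: True, i: False}


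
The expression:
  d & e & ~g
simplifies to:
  d & e & ~g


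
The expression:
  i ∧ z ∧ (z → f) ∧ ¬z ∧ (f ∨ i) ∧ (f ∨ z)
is never true.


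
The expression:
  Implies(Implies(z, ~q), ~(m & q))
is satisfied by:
  {z: True, m: False, q: False}
  {m: False, q: False, z: False}
  {z: True, q: True, m: False}
  {q: True, m: False, z: False}
  {z: True, m: True, q: False}
  {m: True, z: False, q: False}
  {z: True, q: True, m: True}


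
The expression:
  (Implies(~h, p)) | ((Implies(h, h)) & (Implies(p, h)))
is always true.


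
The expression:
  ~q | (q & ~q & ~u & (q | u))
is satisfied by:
  {q: False}


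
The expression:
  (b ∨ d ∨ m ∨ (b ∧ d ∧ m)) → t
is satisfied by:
  {t: True, m: False, b: False, d: False}
  {t: True, d: True, m: False, b: False}
  {t: True, b: True, m: False, d: False}
  {t: True, d: True, b: True, m: False}
  {t: True, m: True, b: False, d: False}
  {t: True, d: True, m: True, b: False}
  {t: True, b: True, m: True, d: False}
  {t: True, d: True, b: True, m: True}
  {d: False, m: False, b: False, t: False}


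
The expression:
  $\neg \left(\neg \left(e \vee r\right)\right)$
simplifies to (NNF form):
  $e \vee r$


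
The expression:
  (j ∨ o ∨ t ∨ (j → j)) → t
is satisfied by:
  {t: True}


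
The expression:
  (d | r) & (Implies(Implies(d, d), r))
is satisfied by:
  {r: True}


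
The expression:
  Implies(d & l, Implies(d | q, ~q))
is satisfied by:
  {l: False, q: False, d: False}
  {d: True, l: False, q: False}
  {q: True, l: False, d: False}
  {d: True, q: True, l: False}
  {l: True, d: False, q: False}
  {d: True, l: True, q: False}
  {q: True, l: True, d: False}


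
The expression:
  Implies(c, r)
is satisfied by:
  {r: True, c: False}
  {c: False, r: False}
  {c: True, r: True}


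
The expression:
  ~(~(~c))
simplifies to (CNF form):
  ~c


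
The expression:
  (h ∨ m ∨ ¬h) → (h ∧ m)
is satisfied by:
  {h: True, m: True}


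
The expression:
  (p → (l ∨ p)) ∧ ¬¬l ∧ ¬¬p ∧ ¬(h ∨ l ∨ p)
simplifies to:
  False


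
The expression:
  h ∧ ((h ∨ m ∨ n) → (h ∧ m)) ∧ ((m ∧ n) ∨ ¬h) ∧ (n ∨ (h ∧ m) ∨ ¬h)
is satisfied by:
  {h: True, m: True, n: True}


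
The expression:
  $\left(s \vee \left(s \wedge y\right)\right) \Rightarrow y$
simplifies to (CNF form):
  $y \vee \neg s$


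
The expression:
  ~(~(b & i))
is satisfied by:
  {i: True, b: True}


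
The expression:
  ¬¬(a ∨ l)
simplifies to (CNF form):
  a ∨ l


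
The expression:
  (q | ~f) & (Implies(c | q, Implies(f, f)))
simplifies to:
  q | ~f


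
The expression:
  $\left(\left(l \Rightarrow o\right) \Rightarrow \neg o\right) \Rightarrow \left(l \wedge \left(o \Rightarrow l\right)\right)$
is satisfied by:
  {o: True, l: True}
  {o: True, l: False}
  {l: True, o: False}


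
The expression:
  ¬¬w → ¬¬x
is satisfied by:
  {x: True, w: False}
  {w: False, x: False}
  {w: True, x: True}


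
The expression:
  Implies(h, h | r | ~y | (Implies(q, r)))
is always true.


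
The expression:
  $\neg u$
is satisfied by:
  {u: False}


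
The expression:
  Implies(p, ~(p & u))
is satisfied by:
  {p: False, u: False}
  {u: True, p: False}
  {p: True, u: False}


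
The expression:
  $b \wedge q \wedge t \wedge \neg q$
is never true.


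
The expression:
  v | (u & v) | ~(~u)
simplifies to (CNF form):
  u | v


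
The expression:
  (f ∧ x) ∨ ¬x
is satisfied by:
  {f: True, x: False}
  {x: False, f: False}
  {x: True, f: True}


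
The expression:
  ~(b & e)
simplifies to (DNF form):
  ~b | ~e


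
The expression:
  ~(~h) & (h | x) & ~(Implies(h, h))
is never true.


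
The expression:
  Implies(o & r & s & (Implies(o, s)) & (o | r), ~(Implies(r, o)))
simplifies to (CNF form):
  ~o | ~r | ~s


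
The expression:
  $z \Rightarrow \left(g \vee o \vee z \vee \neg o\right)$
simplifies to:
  $\text{True}$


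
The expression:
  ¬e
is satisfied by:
  {e: False}


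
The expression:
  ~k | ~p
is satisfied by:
  {p: False, k: False}
  {k: True, p: False}
  {p: True, k: False}


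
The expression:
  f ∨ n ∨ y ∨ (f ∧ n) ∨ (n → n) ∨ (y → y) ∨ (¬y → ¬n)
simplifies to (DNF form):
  True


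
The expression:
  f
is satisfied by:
  {f: True}


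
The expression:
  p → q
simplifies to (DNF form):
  q ∨ ¬p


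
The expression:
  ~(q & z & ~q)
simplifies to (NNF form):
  True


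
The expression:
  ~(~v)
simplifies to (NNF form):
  v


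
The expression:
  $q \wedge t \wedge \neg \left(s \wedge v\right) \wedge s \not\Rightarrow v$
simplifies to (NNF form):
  $q \wedge s \wedge t \wedge \neg v$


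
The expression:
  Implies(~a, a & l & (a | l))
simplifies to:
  a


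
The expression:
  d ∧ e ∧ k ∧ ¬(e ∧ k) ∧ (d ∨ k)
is never true.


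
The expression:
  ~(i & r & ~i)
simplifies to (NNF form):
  True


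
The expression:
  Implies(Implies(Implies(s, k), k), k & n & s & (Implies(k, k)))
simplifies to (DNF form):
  (s & ~s) | (k & n & s) | (~k & ~s) | (k & n & ~k) | (k & s & ~s) | (n & s & ~s) | (k & ~k & ~s) | (n & ~k & ~s)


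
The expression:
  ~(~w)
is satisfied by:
  {w: True}


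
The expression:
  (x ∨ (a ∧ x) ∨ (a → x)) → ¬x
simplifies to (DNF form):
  ¬x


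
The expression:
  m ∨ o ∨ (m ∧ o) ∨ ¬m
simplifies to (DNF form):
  True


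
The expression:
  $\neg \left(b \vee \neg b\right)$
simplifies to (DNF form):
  $\text{False}$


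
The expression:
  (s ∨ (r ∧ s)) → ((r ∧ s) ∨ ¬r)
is always true.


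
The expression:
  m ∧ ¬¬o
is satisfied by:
  {m: True, o: True}


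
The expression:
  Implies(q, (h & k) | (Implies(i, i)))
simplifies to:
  True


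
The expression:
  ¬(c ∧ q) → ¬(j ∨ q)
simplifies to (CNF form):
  (c ∨ ¬j) ∧ (c ∨ ¬q) ∧ (q ∨ ¬j) ∧ (q ∨ ¬q)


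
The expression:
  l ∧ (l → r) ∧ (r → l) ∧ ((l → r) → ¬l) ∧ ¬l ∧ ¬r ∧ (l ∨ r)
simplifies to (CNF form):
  False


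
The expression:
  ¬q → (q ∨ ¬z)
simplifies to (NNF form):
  q ∨ ¬z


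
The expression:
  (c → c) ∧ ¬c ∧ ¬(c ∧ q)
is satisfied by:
  {c: False}


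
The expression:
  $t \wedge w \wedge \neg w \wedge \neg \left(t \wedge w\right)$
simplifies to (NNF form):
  $\text{False}$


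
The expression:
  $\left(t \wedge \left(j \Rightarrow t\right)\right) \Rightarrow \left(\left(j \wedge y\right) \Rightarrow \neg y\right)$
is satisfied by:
  {t: False, y: False, j: False}
  {j: True, t: False, y: False}
  {y: True, t: False, j: False}
  {j: True, y: True, t: False}
  {t: True, j: False, y: False}
  {j: True, t: True, y: False}
  {y: True, t: True, j: False}


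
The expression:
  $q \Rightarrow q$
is always true.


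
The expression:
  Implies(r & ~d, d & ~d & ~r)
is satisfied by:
  {d: True, r: False}
  {r: False, d: False}
  {r: True, d: True}


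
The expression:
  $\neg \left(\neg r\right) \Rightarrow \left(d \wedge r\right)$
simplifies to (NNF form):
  $d \vee \neg r$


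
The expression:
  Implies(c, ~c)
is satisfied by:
  {c: False}


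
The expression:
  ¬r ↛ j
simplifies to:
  ¬j ∧ ¬r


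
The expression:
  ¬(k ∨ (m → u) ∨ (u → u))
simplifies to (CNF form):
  False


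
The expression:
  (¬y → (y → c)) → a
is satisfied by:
  {a: True}


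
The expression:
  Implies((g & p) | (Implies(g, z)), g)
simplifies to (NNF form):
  g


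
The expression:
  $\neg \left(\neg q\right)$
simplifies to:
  $q$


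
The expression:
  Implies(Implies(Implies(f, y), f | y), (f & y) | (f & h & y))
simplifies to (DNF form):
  (f & y) | (~f & ~y)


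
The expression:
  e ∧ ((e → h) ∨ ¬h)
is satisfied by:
  {e: True}


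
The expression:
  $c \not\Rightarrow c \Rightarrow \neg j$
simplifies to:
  $\text{True}$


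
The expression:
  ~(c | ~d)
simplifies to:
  d & ~c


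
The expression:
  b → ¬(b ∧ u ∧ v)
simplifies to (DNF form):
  ¬b ∨ ¬u ∨ ¬v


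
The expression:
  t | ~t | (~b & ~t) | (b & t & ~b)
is always true.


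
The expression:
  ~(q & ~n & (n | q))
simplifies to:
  n | ~q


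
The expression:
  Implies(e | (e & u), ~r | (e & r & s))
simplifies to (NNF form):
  s | ~e | ~r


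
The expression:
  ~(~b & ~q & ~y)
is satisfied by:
  {y: True, b: True, q: True}
  {y: True, b: True, q: False}
  {y: True, q: True, b: False}
  {y: True, q: False, b: False}
  {b: True, q: True, y: False}
  {b: True, q: False, y: False}
  {q: True, b: False, y: False}


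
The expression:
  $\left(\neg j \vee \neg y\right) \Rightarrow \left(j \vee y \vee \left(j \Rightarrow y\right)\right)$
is always true.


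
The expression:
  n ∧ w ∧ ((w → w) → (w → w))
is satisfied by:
  {w: True, n: True}


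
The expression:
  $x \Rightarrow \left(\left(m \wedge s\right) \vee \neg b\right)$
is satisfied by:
  {m: True, s: True, x: False, b: False}
  {m: True, s: False, x: False, b: False}
  {s: True, b: False, m: False, x: False}
  {b: False, s: False, m: False, x: False}
  {b: True, m: True, s: True, x: False}
  {b: True, m: True, s: False, x: False}
  {b: True, s: True, m: False, x: False}
  {b: True, s: False, m: False, x: False}
  {x: True, m: True, s: True, b: False}
  {x: True, m: True, s: False, b: False}
  {x: True, s: True, m: False, b: False}
  {x: True, s: False, m: False, b: False}
  {b: True, x: True, m: True, s: True}


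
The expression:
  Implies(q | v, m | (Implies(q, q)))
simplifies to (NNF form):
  True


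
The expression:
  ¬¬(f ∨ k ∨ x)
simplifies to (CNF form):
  f ∨ k ∨ x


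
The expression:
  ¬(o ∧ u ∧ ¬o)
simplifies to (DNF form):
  True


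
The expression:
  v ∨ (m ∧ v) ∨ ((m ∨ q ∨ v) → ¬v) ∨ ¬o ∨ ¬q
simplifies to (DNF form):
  True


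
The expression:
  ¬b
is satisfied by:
  {b: False}


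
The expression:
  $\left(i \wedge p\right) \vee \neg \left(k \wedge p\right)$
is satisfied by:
  {i: True, p: False, k: False}
  {p: False, k: False, i: False}
  {i: True, k: True, p: False}
  {k: True, p: False, i: False}
  {i: True, p: True, k: False}
  {p: True, i: False, k: False}
  {i: True, k: True, p: True}


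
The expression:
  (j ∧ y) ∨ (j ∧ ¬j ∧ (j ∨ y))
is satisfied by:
  {j: True, y: True}


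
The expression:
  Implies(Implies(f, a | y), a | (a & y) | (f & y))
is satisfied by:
  {a: True, f: True}
  {a: True, f: False}
  {f: True, a: False}


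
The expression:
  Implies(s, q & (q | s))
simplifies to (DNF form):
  q | ~s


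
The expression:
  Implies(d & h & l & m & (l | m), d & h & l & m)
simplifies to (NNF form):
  True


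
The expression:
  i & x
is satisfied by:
  {i: True, x: True}


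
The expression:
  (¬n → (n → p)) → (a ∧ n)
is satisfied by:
  {a: True, n: True}


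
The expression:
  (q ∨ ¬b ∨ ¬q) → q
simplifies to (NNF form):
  q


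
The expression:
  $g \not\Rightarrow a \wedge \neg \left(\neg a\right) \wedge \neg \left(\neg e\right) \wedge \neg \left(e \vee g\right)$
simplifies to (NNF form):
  $\text{False}$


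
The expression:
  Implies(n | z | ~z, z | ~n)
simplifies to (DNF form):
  z | ~n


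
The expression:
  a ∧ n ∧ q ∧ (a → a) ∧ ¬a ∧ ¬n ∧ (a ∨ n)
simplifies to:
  False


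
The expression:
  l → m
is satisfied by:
  {m: True, l: False}
  {l: False, m: False}
  {l: True, m: True}


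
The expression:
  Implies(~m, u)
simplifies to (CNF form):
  m | u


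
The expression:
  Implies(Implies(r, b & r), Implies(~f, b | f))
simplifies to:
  b | f | r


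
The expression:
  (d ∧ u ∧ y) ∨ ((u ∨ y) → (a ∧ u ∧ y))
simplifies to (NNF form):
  (u ∨ ¬y) ∧ (y ∨ ¬u) ∧ (a ∨ d ∨ ¬y)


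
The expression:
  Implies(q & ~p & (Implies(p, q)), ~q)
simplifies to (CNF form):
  p | ~q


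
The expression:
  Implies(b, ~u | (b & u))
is always true.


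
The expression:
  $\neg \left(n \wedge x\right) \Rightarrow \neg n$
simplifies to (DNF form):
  $x \vee \neg n$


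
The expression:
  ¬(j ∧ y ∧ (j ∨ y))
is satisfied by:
  {y: False, j: False}
  {j: True, y: False}
  {y: True, j: False}


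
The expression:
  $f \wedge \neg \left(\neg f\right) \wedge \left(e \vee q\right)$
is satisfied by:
  {q: True, e: True, f: True}
  {q: True, f: True, e: False}
  {e: True, f: True, q: False}


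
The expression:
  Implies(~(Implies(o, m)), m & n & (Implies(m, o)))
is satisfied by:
  {m: True, o: False}
  {o: False, m: False}
  {o: True, m: True}


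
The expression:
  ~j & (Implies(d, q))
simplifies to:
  ~j & (q | ~d)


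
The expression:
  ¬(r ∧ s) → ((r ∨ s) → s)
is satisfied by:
  {s: True, r: False}
  {r: False, s: False}
  {r: True, s: True}


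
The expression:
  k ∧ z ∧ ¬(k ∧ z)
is never true.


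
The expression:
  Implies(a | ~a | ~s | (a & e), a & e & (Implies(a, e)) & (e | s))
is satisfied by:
  {a: True, e: True}


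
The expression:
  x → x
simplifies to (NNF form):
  True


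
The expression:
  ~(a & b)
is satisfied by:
  {a: False, b: False}
  {b: True, a: False}
  {a: True, b: False}


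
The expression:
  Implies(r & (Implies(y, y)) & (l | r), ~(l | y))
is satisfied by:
  {l: False, r: False, y: False}
  {y: True, l: False, r: False}
  {l: True, y: False, r: False}
  {y: True, l: True, r: False}
  {r: True, y: False, l: False}


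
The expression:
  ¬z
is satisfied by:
  {z: False}


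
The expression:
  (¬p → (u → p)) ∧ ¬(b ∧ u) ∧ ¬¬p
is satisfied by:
  {p: True, u: False, b: False}
  {p: True, b: True, u: False}
  {p: True, u: True, b: False}


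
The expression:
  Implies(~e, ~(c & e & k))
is always true.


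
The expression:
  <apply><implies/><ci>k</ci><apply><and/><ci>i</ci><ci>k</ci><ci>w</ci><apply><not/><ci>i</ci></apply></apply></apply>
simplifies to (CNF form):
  <apply><not/><ci>k</ci></apply>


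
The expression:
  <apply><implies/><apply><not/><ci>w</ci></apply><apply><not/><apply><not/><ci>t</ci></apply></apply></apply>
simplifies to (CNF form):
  <apply><or/><ci>t</ci><ci>w</ci></apply>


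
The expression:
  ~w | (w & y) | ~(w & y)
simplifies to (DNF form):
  True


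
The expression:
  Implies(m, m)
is always true.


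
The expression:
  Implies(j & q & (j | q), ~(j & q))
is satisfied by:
  {q: False, j: False}
  {j: True, q: False}
  {q: True, j: False}


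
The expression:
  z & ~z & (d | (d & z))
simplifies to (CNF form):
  False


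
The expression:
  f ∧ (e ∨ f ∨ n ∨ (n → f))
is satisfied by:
  {f: True}


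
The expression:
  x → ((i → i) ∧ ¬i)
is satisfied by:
  {x: False, i: False}
  {i: True, x: False}
  {x: True, i: False}


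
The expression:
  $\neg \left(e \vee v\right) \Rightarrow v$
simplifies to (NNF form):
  $e \vee v$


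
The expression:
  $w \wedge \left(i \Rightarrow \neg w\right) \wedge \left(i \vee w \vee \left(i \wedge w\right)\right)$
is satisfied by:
  {w: True, i: False}


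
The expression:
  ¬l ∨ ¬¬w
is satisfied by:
  {w: True, l: False}
  {l: False, w: False}
  {l: True, w: True}


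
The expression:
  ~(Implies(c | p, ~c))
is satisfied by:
  {c: True}


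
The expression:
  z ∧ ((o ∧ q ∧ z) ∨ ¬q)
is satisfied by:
  {o: True, z: True, q: False}
  {z: True, q: False, o: False}
  {o: True, q: True, z: True}


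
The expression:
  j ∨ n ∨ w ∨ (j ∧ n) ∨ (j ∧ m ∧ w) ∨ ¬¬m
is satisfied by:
  {n: True, m: True, w: True, j: True}
  {n: True, m: True, w: True, j: False}
  {n: True, m: True, j: True, w: False}
  {n: True, m: True, j: False, w: False}
  {n: True, w: True, j: True, m: False}
  {n: True, w: True, j: False, m: False}
  {n: True, w: False, j: True, m: False}
  {n: True, w: False, j: False, m: False}
  {m: True, w: True, j: True, n: False}
  {m: True, w: True, j: False, n: False}
  {m: True, j: True, w: False, n: False}
  {m: True, j: False, w: False, n: False}
  {w: True, j: True, m: False, n: False}
  {w: True, m: False, j: False, n: False}
  {j: True, m: False, w: False, n: False}


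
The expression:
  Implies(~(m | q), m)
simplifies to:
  m | q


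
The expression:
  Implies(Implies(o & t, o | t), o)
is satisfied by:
  {o: True}


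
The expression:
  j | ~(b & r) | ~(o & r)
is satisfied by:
  {j: True, o: False, b: False, r: False}
  {j: False, o: False, b: False, r: False}
  {r: True, j: True, o: False, b: False}
  {r: True, j: False, o: False, b: False}
  {b: True, j: True, o: False, r: False}
  {b: True, j: False, o: False, r: False}
  {r: True, b: True, j: True, o: False}
  {r: True, b: True, j: False, o: False}
  {o: True, j: True, r: False, b: False}
  {o: True, j: False, r: False, b: False}
  {r: True, o: True, j: True, b: False}
  {r: True, o: True, j: False, b: False}
  {b: True, o: True, j: True, r: False}
  {b: True, o: True, j: False, r: False}
  {b: True, o: True, r: True, j: True}


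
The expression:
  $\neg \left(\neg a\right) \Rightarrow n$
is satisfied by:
  {n: True, a: False}
  {a: False, n: False}
  {a: True, n: True}


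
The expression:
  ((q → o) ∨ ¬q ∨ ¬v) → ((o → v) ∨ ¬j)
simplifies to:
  v ∨ ¬j ∨ ¬o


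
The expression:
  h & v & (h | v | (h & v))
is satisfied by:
  {h: True, v: True}


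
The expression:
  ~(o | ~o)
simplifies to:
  False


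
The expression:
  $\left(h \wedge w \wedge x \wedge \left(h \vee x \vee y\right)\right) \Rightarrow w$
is always true.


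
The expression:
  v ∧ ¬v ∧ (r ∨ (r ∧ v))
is never true.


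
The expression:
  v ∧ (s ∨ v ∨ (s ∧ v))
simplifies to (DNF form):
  v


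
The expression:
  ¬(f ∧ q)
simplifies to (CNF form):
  ¬f ∨ ¬q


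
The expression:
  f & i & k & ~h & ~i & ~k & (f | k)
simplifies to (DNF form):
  False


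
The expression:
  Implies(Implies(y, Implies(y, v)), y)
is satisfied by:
  {y: True}


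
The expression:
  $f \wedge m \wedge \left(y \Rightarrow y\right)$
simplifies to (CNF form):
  $f \wedge m$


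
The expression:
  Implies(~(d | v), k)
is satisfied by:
  {d: True, k: True, v: True}
  {d: True, k: True, v: False}
  {d: True, v: True, k: False}
  {d: True, v: False, k: False}
  {k: True, v: True, d: False}
  {k: True, v: False, d: False}
  {v: True, k: False, d: False}


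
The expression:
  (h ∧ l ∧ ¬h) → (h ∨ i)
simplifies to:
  True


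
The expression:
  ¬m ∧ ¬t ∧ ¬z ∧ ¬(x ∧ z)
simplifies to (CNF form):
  ¬m ∧ ¬t ∧ ¬z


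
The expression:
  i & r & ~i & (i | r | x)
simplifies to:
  False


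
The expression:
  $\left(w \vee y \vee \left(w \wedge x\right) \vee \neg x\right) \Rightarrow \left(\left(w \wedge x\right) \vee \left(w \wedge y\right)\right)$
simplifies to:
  $\left(w \wedge y\right) \vee \left(x \wedge \neg y\right)$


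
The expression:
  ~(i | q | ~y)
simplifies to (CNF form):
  y & ~i & ~q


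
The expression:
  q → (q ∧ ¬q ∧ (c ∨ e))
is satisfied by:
  {q: False}


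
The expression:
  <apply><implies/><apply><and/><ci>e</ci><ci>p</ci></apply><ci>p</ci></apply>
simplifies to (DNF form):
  <true/>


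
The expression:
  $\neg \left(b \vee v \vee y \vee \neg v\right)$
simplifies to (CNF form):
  $\text{False}$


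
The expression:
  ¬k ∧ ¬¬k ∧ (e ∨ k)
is never true.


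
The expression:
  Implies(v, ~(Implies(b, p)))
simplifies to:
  ~v | (b & ~p)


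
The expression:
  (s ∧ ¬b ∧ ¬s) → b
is always true.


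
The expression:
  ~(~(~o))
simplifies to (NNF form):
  ~o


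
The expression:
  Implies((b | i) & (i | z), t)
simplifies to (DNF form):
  t | (~b & ~i) | (~i & ~z)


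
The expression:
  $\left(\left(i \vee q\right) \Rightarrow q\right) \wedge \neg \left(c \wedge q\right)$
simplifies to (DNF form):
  $\left(q \wedge \neg c\right) \vee \left(\neg i \wedge \neg q\right)$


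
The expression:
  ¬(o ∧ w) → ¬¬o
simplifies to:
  o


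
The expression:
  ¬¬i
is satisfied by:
  {i: True}


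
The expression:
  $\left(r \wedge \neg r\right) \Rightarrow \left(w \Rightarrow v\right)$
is always true.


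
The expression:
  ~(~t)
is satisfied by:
  {t: True}


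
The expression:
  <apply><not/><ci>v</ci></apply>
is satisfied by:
  {v: False}


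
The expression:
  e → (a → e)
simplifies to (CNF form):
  True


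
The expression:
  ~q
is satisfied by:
  {q: False}


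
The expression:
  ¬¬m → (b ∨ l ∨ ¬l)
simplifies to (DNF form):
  True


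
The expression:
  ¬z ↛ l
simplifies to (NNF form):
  l ∨ ¬z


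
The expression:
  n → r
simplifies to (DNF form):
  r ∨ ¬n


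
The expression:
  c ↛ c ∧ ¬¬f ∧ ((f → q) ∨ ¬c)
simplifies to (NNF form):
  False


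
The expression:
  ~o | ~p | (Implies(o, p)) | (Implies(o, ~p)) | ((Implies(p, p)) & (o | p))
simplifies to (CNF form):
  True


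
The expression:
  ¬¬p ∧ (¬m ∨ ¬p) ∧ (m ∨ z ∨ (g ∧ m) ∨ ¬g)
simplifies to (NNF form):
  p ∧ ¬m ∧ (z ∨ ¬g)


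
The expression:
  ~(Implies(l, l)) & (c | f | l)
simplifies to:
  False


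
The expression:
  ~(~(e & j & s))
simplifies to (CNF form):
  e & j & s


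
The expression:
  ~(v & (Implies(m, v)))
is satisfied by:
  {v: False}


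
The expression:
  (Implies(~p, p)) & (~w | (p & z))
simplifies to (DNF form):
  (p & z) | (p & ~w)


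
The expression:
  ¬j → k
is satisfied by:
  {k: True, j: True}
  {k: True, j: False}
  {j: True, k: False}


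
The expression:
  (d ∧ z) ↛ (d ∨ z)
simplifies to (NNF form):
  False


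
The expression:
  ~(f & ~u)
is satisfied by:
  {u: True, f: False}
  {f: False, u: False}
  {f: True, u: True}


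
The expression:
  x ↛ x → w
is always true.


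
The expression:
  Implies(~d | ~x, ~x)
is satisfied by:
  {d: True, x: False}
  {x: False, d: False}
  {x: True, d: True}


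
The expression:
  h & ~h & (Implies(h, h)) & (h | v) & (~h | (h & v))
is never true.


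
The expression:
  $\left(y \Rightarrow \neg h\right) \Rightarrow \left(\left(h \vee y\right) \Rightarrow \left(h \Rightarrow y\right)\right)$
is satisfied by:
  {y: True, h: False}
  {h: False, y: False}
  {h: True, y: True}


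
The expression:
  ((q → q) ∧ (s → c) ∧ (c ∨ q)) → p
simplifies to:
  p ∨ (s ∧ ¬c) ∨ (¬c ∧ ¬q)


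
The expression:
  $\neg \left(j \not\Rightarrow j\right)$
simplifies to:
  $\text{True}$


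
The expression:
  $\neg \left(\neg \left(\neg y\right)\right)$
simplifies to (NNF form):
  $\neg y$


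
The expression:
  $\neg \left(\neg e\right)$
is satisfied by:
  {e: True}


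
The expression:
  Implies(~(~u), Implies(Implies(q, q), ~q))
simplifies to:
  ~q | ~u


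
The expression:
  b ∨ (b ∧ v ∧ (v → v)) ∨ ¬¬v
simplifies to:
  b ∨ v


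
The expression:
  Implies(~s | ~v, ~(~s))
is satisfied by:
  {s: True}


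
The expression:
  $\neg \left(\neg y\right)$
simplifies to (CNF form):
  $y$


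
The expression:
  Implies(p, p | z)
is always true.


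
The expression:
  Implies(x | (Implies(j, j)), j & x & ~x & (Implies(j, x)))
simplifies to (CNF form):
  False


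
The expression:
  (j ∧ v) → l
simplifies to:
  l ∨ ¬j ∨ ¬v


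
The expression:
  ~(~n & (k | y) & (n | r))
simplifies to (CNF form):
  (n | ~k | ~r) & (n | ~r | ~y)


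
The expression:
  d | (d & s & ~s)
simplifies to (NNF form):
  d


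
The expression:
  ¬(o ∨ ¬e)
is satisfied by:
  {e: True, o: False}


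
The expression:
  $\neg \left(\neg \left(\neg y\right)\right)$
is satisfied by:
  {y: False}


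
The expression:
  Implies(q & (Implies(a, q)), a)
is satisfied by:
  {a: True, q: False}
  {q: False, a: False}
  {q: True, a: True}


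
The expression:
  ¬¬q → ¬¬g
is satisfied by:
  {g: True, q: False}
  {q: False, g: False}
  {q: True, g: True}


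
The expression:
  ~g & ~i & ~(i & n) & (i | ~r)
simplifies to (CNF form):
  ~g & ~i & ~r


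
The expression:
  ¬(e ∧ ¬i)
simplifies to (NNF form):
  i ∨ ¬e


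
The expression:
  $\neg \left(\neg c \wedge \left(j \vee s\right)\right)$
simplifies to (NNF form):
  $c \vee \left(\neg j \wedge \neg s\right)$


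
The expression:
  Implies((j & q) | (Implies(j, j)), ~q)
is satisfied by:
  {q: False}


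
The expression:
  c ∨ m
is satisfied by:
  {c: True, m: True}
  {c: True, m: False}
  {m: True, c: False}


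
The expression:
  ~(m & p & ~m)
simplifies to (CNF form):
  True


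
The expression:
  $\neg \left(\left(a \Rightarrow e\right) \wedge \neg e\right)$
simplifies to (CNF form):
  $a \vee e$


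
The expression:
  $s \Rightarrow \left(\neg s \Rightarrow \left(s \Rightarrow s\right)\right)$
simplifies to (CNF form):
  $\text{True}$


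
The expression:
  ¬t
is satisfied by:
  {t: False}


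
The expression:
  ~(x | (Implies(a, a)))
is never true.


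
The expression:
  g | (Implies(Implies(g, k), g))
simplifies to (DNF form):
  g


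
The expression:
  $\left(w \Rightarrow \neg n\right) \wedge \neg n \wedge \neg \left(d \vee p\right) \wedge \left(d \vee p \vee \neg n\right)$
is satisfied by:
  {n: False, d: False, p: False}


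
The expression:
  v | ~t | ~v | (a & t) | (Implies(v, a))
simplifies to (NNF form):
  True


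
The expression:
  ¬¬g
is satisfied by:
  {g: True}


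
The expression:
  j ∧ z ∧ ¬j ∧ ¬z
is never true.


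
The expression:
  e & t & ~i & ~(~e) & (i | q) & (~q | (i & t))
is never true.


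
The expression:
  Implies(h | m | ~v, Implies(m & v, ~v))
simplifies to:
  ~m | ~v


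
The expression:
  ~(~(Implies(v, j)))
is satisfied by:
  {j: True, v: False}
  {v: False, j: False}
  {v: True, j: True}


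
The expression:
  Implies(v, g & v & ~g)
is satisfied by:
  {v: False}


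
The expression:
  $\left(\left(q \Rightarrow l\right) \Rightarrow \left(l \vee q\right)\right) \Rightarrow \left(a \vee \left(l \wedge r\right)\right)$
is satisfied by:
  {r: True, a: True, l: False, q: False}
  {a: True, l: False, q: False, r: False}
  {r: True, a: True, q: True, l: False}
  {a: True, q: True, l: False, r: False}
  {a: True, r: True, l: True, q: False}
  {a: True, l: True, q: False, r: False}
  {r: True, a: True, q: True, l: True}
  {a: True, q: True, l: True, r: False}
  {r: True, l: False, q: False, a: False}
  {r: False, l: False, q: False, a: False}
  {r: True, l: True, q: False, a: False}
  {r: True, l: True, q: True, a: False}


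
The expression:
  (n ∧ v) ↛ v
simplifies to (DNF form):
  False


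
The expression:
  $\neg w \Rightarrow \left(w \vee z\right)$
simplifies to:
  $w \vee z$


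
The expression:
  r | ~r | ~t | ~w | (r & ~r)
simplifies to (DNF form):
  True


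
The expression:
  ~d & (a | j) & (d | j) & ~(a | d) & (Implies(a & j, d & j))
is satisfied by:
  {j: True, d: False, a: False}


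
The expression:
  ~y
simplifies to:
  ~y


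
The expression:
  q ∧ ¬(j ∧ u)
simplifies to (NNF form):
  q ∧ (¬j ∨ ¬u)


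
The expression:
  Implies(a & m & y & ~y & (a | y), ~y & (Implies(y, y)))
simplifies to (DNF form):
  True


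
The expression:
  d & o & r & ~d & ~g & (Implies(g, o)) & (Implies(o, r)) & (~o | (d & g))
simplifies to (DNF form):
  False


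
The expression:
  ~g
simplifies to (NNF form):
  ~g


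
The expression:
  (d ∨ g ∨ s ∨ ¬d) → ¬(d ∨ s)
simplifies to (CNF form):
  ¬d ∧ ¬s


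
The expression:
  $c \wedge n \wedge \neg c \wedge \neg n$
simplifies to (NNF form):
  $\text{False}$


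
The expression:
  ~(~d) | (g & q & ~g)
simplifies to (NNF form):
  d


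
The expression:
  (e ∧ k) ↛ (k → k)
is never true.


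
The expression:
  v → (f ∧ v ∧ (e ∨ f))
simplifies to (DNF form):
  f ∨ ¬v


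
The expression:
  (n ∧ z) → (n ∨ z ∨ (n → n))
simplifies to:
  True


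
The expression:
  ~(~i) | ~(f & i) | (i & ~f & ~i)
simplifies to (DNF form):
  True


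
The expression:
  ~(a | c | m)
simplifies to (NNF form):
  ~a & ~c & ~m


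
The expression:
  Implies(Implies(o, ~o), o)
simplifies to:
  o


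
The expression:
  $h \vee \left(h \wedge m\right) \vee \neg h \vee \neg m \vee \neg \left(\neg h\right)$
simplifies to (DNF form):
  $\text{True}$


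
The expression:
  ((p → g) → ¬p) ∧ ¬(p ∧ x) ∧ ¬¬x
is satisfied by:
  {x: True, p: False}


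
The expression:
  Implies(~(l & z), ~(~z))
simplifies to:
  z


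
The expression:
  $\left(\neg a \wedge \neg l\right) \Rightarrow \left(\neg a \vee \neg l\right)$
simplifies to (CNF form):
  $\text{True}$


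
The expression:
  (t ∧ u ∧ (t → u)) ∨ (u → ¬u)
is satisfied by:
  {t: True, u: False}
  {u: False, t: False}
  {u: True, t: True}


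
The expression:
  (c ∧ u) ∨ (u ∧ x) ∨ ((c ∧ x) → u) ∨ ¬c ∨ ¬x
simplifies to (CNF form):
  u ∨ ¬c ∨ ¬x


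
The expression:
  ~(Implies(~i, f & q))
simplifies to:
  ~i & (~f | ~q)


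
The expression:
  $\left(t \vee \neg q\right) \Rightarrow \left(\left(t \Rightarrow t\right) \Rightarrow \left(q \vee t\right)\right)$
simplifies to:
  $q \vee t$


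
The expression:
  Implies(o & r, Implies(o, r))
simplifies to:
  True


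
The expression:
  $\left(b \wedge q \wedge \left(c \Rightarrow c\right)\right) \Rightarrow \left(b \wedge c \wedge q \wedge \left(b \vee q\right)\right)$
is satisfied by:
  {c: True, q: False, b: False}
  {q: False, b: False, c: False}
  {c: True, b: True, q: False}
  {b: True, q: False, c: False}
  {c: True, q: True, b: False}
  {q: True, c: False, b: False}
  {c: True, b: True, q: True}


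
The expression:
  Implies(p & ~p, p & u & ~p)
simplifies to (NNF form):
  True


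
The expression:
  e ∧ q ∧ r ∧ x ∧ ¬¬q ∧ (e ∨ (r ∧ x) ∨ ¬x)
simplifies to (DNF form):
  e ∧ q ∧ r ∧ x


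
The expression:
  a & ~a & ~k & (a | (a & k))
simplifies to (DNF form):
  False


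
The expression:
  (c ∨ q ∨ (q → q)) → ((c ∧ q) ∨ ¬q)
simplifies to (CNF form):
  c ∨ ¬q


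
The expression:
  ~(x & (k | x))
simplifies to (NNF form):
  ~x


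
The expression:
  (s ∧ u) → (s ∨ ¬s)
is always true.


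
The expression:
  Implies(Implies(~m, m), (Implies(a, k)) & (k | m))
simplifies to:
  k | ~a | ~m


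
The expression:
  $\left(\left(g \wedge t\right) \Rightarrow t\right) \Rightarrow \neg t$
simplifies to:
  $\neg t$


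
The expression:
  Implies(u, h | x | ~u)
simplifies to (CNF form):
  h | x | ~u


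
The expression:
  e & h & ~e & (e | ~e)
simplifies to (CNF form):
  False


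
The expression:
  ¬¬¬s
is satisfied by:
  {s: False}


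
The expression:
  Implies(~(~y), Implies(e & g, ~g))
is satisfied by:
  {g: False, e: False, y: False}
  {y: True, g: False, e: False}
  {e: True, g: False, y: False}
  {y: True, e: True, g: False}
  {g: True, y: False, e: False}
  {y: True, g: True, e: False}
  {e: True, g: True, y: False}


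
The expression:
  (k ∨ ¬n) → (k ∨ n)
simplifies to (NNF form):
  k ∨ n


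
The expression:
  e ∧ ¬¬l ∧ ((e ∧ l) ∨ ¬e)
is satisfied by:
  {e: True, l: True}


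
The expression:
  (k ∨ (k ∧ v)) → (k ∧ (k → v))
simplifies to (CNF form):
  v ∨ ¬k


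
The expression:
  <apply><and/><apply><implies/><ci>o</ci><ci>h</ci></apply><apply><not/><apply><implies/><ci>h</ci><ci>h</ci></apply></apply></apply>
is never true.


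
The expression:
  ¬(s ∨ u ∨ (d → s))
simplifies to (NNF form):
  d ∧ ¬s ∧ ¬u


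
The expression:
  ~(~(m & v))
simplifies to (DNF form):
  m & v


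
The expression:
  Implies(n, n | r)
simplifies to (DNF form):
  True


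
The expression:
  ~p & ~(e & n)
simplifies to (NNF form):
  ~p & (~e | ~n)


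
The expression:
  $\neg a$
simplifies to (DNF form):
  $\neg a$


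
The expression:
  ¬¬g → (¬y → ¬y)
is always true.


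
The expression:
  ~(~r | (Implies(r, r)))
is never true.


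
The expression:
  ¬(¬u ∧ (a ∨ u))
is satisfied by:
  {u: True, a: False}
  {a: False, u: False}
  {a: True, u: True}


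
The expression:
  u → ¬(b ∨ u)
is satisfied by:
  {u: False}


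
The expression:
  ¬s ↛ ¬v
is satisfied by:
  {v: True, s: False}


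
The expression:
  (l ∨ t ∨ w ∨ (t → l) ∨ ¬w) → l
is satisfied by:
  {l: True}


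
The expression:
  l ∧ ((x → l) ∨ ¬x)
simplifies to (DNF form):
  l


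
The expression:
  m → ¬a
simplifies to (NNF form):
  ¬a ∨ ¬m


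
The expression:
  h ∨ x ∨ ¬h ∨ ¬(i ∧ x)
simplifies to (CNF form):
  True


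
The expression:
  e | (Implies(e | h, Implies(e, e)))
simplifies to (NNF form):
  True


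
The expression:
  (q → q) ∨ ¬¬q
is always true.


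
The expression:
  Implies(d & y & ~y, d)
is always true.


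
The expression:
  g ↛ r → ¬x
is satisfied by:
  {r: True, g: False, x: False}
  {g: False, x: False, r: False}
  {r: True, x: True, g: False}
  {x: True, g: False, r: False}
  {r: True, g: True, x: False}
  {g: True, r: False, x: False}
  {r: True, x: True, g: True}


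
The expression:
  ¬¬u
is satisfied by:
  {u: True}


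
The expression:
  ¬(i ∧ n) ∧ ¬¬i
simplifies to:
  i ∧ ¬n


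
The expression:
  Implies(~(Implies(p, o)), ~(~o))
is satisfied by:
  {o: True, p: False}
  {p: False, o: False}
  {p: True, o: True}


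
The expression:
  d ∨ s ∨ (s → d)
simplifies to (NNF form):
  True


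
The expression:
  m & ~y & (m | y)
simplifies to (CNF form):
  m & ~y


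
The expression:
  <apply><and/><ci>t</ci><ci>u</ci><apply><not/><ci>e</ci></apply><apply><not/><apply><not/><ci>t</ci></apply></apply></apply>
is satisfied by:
  {t: True, u: True, e: False}


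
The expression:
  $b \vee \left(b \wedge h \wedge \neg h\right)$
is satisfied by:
  {b: True}


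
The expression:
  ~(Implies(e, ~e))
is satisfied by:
  {e: True}


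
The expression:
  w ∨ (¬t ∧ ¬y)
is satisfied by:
  {w: True, t: False, y: False}
  {y: True, w: True, t: False}
  {w: True, t: True, y: False}
  {y: True, w: True, t: True}
  {y: False, t: False, w: False}


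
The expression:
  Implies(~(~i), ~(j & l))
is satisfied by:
  {l: False, i: False, j: False}
  {j: True, l: False, i: False}
  {i: True, l: False, j: False}
  {j: True, i: True, l: False}
  {l: True, j: False, i: False}
  {j: True, l: True, i: False}
  {i: True, l: True, j: False}


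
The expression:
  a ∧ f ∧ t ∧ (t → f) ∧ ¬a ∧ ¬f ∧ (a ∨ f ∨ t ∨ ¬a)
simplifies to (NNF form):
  False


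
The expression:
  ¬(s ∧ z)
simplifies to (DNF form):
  ¬s ∨ ¬z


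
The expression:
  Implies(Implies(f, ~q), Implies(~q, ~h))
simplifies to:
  q | ~h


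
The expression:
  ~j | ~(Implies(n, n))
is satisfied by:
  {j: False}


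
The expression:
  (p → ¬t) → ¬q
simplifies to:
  (p ∧ t) ∨ ¬q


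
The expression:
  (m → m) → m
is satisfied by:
  {m: True}


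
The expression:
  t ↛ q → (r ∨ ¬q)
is always true.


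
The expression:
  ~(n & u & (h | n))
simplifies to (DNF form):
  ~n | ~u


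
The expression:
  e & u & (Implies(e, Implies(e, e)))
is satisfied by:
  {e: True, u: True}


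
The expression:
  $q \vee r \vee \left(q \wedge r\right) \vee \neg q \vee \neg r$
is always true.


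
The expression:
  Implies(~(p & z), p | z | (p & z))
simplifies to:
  p | z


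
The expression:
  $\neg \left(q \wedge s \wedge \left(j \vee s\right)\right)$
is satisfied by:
  {s: False, q: False}
  {q: True, s: False}
  {s: True, q: False}


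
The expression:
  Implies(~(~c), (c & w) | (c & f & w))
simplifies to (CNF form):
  w | ~c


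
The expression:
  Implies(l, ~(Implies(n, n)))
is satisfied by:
  {l: False}


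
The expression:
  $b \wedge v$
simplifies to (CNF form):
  $b \wedge v$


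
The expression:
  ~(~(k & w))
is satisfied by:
  {w: True, k: True}


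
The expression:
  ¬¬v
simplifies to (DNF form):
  v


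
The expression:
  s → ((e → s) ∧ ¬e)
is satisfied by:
  {s: False, e: False}
  {e: True, s: False}
  {s: True, e: False}
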